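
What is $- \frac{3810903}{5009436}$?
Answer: $- \frac{1270301}{1669812} \approx -0.76075$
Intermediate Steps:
$- \frac{3810903}{5009436} = \left(-1\right) \frac{1270301}{1669812} = - \frac{1270301}{1669812}$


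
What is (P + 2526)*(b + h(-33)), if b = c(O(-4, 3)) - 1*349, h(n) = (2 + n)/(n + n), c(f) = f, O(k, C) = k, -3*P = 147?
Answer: -57632359/66 ≈ -8.7322e+5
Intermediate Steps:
P = -49 (P = -⅓*147 = -49)
h(n) = (2 + n)/(2*n) (h(n) = (2 + n)/((2*n)) = (2 + n)*(1/(2*n)) = (2 + n)/(2*n))
b = -353 (b = -4 - 1*349 = -4 - 349 = -353)
(P + 2526)*(b + h(-33)) = (-49 + 2526)*(-353 + (½)*(2 - 33)/(-33)) = 2477*(-353 + (½)*(-1/33)*(-31)) = 2477*(-353 + 31/66) = 2477*(-23267/66) = -57632359/66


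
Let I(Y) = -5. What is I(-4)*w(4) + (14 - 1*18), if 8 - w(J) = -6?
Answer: -74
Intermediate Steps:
w(J) = 14 (w(J) = 8 - 1*(-6) = 8 + 6 = 14)
I(-4)*w(4) + (14 - 1*18) = -5*14 + (14 - 1*18) = -70 + (14 - 18) = -70 - 4 = -74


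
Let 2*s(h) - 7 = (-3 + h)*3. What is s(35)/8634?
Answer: 103/17268 ≈ 0.0059648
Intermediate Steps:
s(h) = -1 + 3*h/2 (s(h) = 7/2 + ((-3 + h)*3)/2 = 7/2 + (-9 + 3*h)/2 = 7/2 + (-9/2 + 3*h/2) = -1 + 3*h/2)
s(35)/8634 = (-1 + (3/2)*35)/8634 = (-1 + 105/2)*(1/8634) = (103/2)*(1/8634) = 103/17268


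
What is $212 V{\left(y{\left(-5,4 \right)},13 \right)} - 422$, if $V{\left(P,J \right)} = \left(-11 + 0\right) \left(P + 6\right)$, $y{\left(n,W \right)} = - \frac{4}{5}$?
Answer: $- \frac{62742}{5} \approx -12548.0$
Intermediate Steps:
$y{\left(n,W \right)} = - \frac{4}{5}$ ($y{\left(n,W \right)} = \left(-4\right) \frac{1}{5} = - \frac{4}{5}$)
$V{\left(P,J \right)} = -66 - 11 P$ ($V{\left(P,J \right)} = - 11 \left(6 + P\right) = -66 - 11 P$)
$212 V{\left(y{\left(-5,4 \right)},13 \right)} - 422 = 212 \left(-66 - - \frac{44}{5}\right) - 422 = 212 \left(-66 + \frac{44}{5}\right) - 422 = 212 \left(- \frac{286}{5}\right) - 422 = - \frac{60632}{5} - 422 = - \frac{62742}{5}$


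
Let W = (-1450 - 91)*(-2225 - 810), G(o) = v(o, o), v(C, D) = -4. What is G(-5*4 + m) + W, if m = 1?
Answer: 4676931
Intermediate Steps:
G(o) = -4
W = 4676935 (W = -1541*(-3035) = 4676935)
G(-5*4 + m) + W = -4 + 4676935 = 4676931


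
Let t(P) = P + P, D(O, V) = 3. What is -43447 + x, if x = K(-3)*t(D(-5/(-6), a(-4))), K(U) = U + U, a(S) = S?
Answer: -43483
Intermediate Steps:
t(P) = 2*P
K(U) = 2*U
x = -36 (x = (2*(-3))*(2*3) = -6*6 = -36)
-43447 + x = -43447 - 36 = -43483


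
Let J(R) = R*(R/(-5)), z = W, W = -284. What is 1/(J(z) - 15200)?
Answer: -5/156656 ≈ -3.1917e-5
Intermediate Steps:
z = -284
J(R) = -R²/5 (J(R) = R*(R*(-⅕)) = R*(-R/5) = -R²/5)
1/(J(z) - 15200) = 1/(-⅕*(-284)² - 15200) = 1/(-⅕*80656 - 15200) = 1/(-80656/5 - 15200) = 1/(-156656/5) = -5/156656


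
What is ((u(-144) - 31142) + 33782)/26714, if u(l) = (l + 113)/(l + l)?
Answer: 760351/7693632 ≈ 0.098829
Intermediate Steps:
u(l) = (113 + l)/(2*l) (u(l) = (113 + l)/((2*l)) = (113 + l)*(1/(2*l)) = (113 + l)/(2*l))
((u(-144) - 31142) + 33782)/26714 = (((1/2)*(113 - 144)/(-144) - 31142) + 33782)/26714 = (((1/2)*(-1/144)*(-31) - 31142) + 33782)*(1/26714) = ((31/288 - 31142) + 33782)*(1/26714) = (-8968865/288 + 33782)*(1/26714) = (760351/288)*(1/26714) = 760351/7693632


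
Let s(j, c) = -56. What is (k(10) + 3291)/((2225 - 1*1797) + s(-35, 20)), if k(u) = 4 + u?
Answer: 3305/372 ≈ 8.8844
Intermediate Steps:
(k(10) + 3291)/((2225 - 1*1797) + s(-35, 20)) = ((4 + 10) + 3291)/((2225 - 1*1797) - 56) = (14 + 3291)/((2225 - 1797) - 56) = 3305/(428 - 56) = 3305/372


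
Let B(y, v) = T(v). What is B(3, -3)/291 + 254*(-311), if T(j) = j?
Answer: -7662419/97 ≈ -78994.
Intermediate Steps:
B(y, v) = v
B(3, -3)/291 + 254*(-311) = -3/291 + 254*(-311) = -3*1/291 - 78994 = -1/97 - 78994 = -7662419/97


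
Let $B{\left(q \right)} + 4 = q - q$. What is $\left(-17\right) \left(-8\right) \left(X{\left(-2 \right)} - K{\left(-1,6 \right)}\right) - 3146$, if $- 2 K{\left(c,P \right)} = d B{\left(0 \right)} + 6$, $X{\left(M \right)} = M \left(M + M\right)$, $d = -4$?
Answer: $-562$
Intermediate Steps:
$B{\left(q \right)} = -4$ ($B{\left(q \right)} = -4 + \left(q - q\right) = -4 + 0 = -4$)
$X{\left(M \right)} = 2 M^{2}$ ($X{\left(M \right)} = M 2 M = 2 M^{2}$)
$K{\left(c,P \right)} = -11$ ($K{\left(c,P \right)} = - \frac{\left(-4\right) \left(-4\right) + 6}{2} = - \frac{16 + 6}{2} = \left(- \frac{1}{2}\right) 22 = -11$)
$\left(-17\right) \left(-8\right) \left(X{\left(-2 \right)} - K{\left(-1,6 \right)}\right) - 3146 = \left(-17\right) \left(-8\right) \left(2 \left(-2\right)^{2} - -11\right) - 3146 = 136 \left(2 \cdot 4 + 11\right) - 3146 = 136 \left(8 + 11\right) - 3146 = 136 \cdot 19 - 3146 = 2584 - 3146 = -562$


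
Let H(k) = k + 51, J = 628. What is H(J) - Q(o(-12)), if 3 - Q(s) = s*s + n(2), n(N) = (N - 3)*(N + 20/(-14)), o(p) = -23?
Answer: 8431/7 ≈ 1204.4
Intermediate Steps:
n(N) = (-3 + N)*(-10/7 + N) (n(N) = (-3 + N)*(N + 20*(-1/14)) = (-3 + N)*(N - 10/7) = (-3 + N)*(-10/7 + N))
Q(s) = 25/7 - s² (Q(s) = 3 - (s*s + (30/7 + 2² - 31/7*2)) = 3 - (s² + (30/7 + 4 - 62/7)) = 3 - (s² - 4/7) = 3 - (-4/7 + s²) = 3 + (4/7 - s²) = 25/7 - s²)
H(k) = 51 + k
H(J) - Q(o(-12)) = (51 + 628) - (25/7 - 1*(-23)²) = 679 - (25/7 - 1*529) = 679 - (25/7 - 529) = 679 - 1*(-3678/7) = 679 + 3678/7 = 8431/7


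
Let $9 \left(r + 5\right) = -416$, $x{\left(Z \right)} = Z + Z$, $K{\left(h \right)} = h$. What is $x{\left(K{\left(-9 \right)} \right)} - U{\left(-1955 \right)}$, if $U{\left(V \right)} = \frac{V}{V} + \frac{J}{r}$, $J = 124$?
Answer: $- \frac{7643}{461} \approx -16.579$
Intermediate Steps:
$x{\left(Z \right)} = 2 Z$
$r = - \frac{461}{9}$ ($r = -5 + \frac{1}{9} \left(-416\right) = -5 - \frac{416}{9} = - \frac{461}{9} \approx -51.222$)
$U{\left(V \right)} = - \frac{655}{461}$ ($U{\left(V \right)} = \frac{V}{V} + \frac{124}{- \frac{461}{9}} = 1 + 124 \left(- \frac{9}{461}\right) = 1 - \frac{1116}{461} = - \frac{655}{461}$)
$x{\left(K{\left(-9 \right)} \right)} - U{\left(-1955 \right)} = 2 \left(-9\right) - - \frac{655}{461} = -18 + \frac{655}{461} = - \frac{7643}{461}$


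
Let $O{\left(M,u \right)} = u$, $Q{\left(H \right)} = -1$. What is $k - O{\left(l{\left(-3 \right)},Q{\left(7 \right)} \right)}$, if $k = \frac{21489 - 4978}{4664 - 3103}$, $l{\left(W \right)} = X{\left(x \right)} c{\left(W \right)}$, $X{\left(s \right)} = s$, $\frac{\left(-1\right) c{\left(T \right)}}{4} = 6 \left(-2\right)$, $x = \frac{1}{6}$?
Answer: $\frac{18072}{1561} \approx 11.577$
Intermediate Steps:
$x = \frac{1}{6} \approx 0.16667$
$c{\left(T \right)} = 48$ ($c{\left(T \right)} = - 4 \cdot 6 \left(-2\right) = \left(-4\right) \left(-12\right) = 48$)
$l{\left(W \right)} = 8$ ($l{\left(W \right)} = \frac{1}{6} \cdot 48 = 8$)
$k = \frac{16511}{1561} \approx 10.577$
$k - O{\left(l{\left(-3 \right)},Q{\left(7 \right)} \right)} = \frac{16511}{1561} - -1 = \frac{16511}{1561} + 1 = \frac{18072}{1561}$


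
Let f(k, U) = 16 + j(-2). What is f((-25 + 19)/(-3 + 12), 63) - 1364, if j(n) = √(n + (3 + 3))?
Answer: -1346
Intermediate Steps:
j(n) = √(6 + n) (j(n) = √(n + 6) = √(6 + n))
f(k, U) = 18 (f(k, U) = 16 + √(6 - 2) = 16 + √4 = 16 + 2 = 18)
f((-25 + 19)/(-3 + 12), 63) - 1364 = 18 - 1364 = -1346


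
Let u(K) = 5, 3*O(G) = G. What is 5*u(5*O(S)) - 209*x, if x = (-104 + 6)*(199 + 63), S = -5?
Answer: 5366309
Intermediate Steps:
O(G) = G/3
x = -25676 (x = -98*262 = -25676)
5*u(5*O(S)) - 209*x = 5*5 - 209*(-25676) = 25 + 5366284 = 5366309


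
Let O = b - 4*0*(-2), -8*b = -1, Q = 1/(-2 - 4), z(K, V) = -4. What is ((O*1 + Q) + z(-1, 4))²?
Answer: 9409/576 ≈ 16.335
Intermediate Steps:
Q = -⅙ (Q = 1/(-6) = -⅙ ≈ -0.16667)
b = ⅛ (b = -⅛*(-1) = ⅛ ≈ 0.12500)
O = ⅛ (O = ⅛ - 4*0*(-2) = ⅛ + 0*(-2) = ⅛ + 0 = ⅛ ≈ 0.12500)
((O*1 + Q) + z(-1, 4))² = (((⅛)*1 - ⅙) - 4)² = ((⅛ - ⅙) - 4)² = (-1/24 - 4)² = (-97/24)² = 9409/576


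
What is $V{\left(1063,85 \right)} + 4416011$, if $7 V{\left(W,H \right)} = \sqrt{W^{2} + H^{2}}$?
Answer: $4416011 + \frac{\sqrt{1137194}}{7} \approx 4.4162 \cdot 10^{6}$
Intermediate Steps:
$V{\left(W,H \right)} = \frac{\sqrt{H^{2} + W^{2}}}{7}$ ($V{\left(W,H \right)} = \frac{\sqrt{W^{2} + H^{2}}}{7} = \frac{\sqrt{H^{2} + W^{2}}}{7}$)
$V{\left(1063,85 \right)} + 4416011 = \frac{\sqrt{85^{2} + 1063^{2}}}{7} + 4416011 = \frac{\sqrt{7225 + 1129969}}{7} + 4416011 = \frac{\sqrt{1137194}}{7} + 4416011 = 4416011 + \frac{\sqrt{1137194}}{7}$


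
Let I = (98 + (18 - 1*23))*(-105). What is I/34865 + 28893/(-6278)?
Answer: -213731823/43776494 ≈ -4.8823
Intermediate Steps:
I = -9765 (I = (98 + (18 - 23))*(-105) = (98 - 5)*(-105) = 93*(-105) = -9765)
I/34865 + 28893/(-6278) = -9765/34865 + 28893/(-6278) = -9765*1/34865 + 28893*(-1/6278) = -1953/6973 - 28893/6278 = -213731823/43776494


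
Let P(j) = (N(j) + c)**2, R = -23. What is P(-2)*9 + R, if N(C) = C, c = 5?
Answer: 58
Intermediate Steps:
P(j) = (5 + j)**2 (P(j) = (j + 5)**2 = (5 + j)**2)
P(-2)*9 + R = (5 - 2)**2*9 - 23 = 3**2*9 - 23 = 9*9 - 23 = 81 - 23 = 58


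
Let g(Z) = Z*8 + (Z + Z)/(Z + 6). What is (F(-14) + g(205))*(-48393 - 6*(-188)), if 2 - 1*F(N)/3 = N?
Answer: -16853659170/211 ≈ -7.9875e+7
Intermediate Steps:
F(N) = 6 - 3*N
g(Z) = 8*Z + 2*Z/(6 + Z) (g(Z) = 8*Z + (2*Z)/(6 + Z) = 8*Z + 2*Z/(6 + Z))
(F(-14) + g(205))*(-48393 - 6*(-188)) = ((6 - 3*(-14)) + 2*205*(25 + 4*205)/(6 + 205))*(-48393 - 6*(-188)) = ((6 + 42) + 2*205*(25 + 820)/211)*(-48393 + 1128) = (48 + 2*205*(1/211)*845)*(-47265) = (48 + 346450/211)*(-47265) = (356578/211)*(-47265) = -16853659170/211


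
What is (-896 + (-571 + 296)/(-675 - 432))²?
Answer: 983264610409/1225449 ≈ 8.0237e+5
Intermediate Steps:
(-896 + (-571 + 296)/(-675 - 432))² = (-896 - 275/(-1107))² = (-896 - 275*(-1/1107))² = (-896 + 275/1107)² = (-991597/1107)² = 983264610409/1225449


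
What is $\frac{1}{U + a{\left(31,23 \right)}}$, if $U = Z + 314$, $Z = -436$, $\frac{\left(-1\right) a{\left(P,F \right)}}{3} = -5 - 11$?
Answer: $- \frac{1}{74} \approx -0.013514$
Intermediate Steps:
$a{\left(P,F \right)} = 48$ ($a{\left(P,F \right)} = - 3 \left(-5 - 11\right) = \left(-3\right) \left(-16\right) = 48$)
$U = -122$ ($U = -436 + 314 = -122$)
$\frac{1}{U + a{\left(31,23 \right)}} = \frac{1}{-122 + 48} = \frac{1}{-74} = - \frac{1}{74}$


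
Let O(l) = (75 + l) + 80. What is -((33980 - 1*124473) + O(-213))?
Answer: 90551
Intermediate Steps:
O(l) = 155 + l
-((33980 - 1*124473) + O(-213)) = -((33980 - 1*124473) + (155 - 213)) = -((33980 - 124473) - 58) = -(-90493 - 58) = -1*(-90551) = 90551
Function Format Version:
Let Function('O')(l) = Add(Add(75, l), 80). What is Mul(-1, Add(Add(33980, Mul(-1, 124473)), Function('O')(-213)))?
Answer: 90551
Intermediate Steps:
Function('O')(l) = Add(155, l)
Mul(-1, Add(Add(33980, Mul(-1, 124473)), Function('O')(-213))) = Mul(-1, Add(Add(33980, Mul(-1, 124473)), Add(155, -213))) = Mul(-1, Add(Add(33980, -124473), -58)) = Mul(-1, Add(-90493, -58)) = Mul(-1, -90551) = 90551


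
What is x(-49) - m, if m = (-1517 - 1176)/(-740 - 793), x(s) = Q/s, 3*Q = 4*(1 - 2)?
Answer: -18559/10731 ≈ -1.7295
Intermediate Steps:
Q = -4/3 (Q = (4*(1 - 2))/3 = (4*(-1))/3 = (⅓)*(-4) = -4/3 ≈ -1.3333)
x(s) = -4/(3*s)
m = 2693/1533 (m = -2693/(-1533) = -2693*(-1/1533) = 2693/1533 ≈ 1.7567)
x(-49) - m = -4/3/(-49) - 1*2693/1533 = -4/3*(-1/49) - 2693/1533 = 4/147 - 2693/1533 = -18559/10731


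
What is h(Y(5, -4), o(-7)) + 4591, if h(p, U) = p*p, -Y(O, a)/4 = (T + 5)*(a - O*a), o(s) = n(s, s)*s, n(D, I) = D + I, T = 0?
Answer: 106991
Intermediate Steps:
o(s) = 2*s² (o(s) = (s + s)*s = (2*s)*s = 2*s²)
Y(O, a) = -20*a + 20*O*a (Y(O, a) = -4*(0 + 5)*(a - O*a) = -20*(a - O*a) = -4*(5*a - 5*O*a) = -20*a + 20*O*a)
h(p, U) = p²
h(Y(5, -4), o(-7)) + 4591 = (20*(-4)*(-1 + 5))² + 4591 = (20*(-4)*4)² + 4591 = (-320)² + 4591 = 102400 + 4591 = 106991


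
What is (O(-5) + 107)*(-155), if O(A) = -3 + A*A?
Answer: -19995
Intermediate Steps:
O(A) = -3 + A²
(O(-5) + 107)*(-155) = ((-3 + (-5)²) + 107)*(-155) = ((-3 + 25) + 107)*(-155) = (22 + 107)*(-155) = 129*(-155) = -19995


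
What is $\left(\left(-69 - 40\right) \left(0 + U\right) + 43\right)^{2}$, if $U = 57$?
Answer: $38068900$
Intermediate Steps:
$\left(\left(-69 - 40\right) \left(0 + U\right) + 43\right)^{2} = \left(\left(-69 - 40\right) \left(0 + 57\right) + 43\right)^{2} = \left(\left(-109\right) 57 + 43\right)^{2} = \left(-6213 + 43\right)^{2} = \left(-6170\right)^{2} = 38068900$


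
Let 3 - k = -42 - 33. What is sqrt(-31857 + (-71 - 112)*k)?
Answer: I*sqrt(46131) ≈ 214.78*I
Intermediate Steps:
k = 78 (k = 3 - (-42 - 33) = 3 - 1*(-75) = 3 + 75 = 78)
sqrt(-31857 + (-71 - 112)*k) = sqrt(-31857 + (-71 - 112)*78) = sqrt(-31857 - 183*78) = sqrt(-31857 - 14274) = sqrt(-46131) = I*sqrt(46131)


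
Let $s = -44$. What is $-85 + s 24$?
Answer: $-1141$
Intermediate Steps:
$-85 + s 24 = -85 - 1056 = -1141$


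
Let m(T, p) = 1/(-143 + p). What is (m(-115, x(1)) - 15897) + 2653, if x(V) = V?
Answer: -1880649/142 ≈ -13244.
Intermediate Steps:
(m(-115, x(1)) - 15897) + 2653 = (1/(-143 + 1) - 15897) + 2653 = (1/(-142) - 15897) + 2653 = (-1/142 - 15897) + 2653 = -2257375/142 + 2653 = -1880649/142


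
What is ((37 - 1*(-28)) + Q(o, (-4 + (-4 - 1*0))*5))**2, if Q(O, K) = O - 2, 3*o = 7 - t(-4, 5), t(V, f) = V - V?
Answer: 38416/9 ≈ 4268.4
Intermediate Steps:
t(V, f) = 0
o = 7/3 (o = (7 - 1*0)/3 = (7 + 0)/3 = (1/3)*7 = 7/3 ≈ 2.3333)
Q(O, K) = -2 + O
((37 - 1*(-28)) + Q(o, (-4 + (-4 - 1*0))*5))**2 = ((37 - 1*(-28)) + (-2 + 7/3))**2 = ((37 + 28) + 1/3)**2 = (65 + 1/3)**2 = (196/3)**2 = 38416/9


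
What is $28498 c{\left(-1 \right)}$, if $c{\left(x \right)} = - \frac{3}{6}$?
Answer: $-14249$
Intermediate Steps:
$c{\left(x \right)} = - \frac{1}{2}$ ($c{\left(x \right)} = \left(-3\right) \frac{1}{6} = - \frac{1}{2}$)
$28498 c{\left(-1 \right)} = 28498 \left(- \frac{1}{2}\right) = -14249$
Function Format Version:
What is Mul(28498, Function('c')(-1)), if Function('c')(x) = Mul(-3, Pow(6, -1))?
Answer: -14249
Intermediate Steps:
Function('c')(x) = Rational(-1, 2) (Function('c')(x) = Mul(-3, Rational(1, 6)) = Rational(-1, 2))
Mul(28498, Function('c')(-1)) = Mul(28498, Rational(-1, 2)) = -14249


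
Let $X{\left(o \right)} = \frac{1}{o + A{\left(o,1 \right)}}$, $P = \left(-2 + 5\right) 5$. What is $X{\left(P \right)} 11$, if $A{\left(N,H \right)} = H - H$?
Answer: $\frac{11}{15} \approx 0.73333$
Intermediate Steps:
$P = 15$ ($P = 3 \cdot 5 = 15$)
$A{\left(N,H \right)} = 0$
$X{\left(o \right)} = \frac{1}{o}$ ($X{\left(o \right)} = \frac{1}{o + 0} = \frac{1}{o}$)
$X{\left(P \right)} 11 = \frac{1}{15} \cdot 11 = \frac{11}{15}$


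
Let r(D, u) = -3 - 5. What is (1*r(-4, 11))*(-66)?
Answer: 528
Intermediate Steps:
r(D, u) = -8
(1*r(-4, 11))*(-66) = (1*(-8))*(-66) = -8*(-66) = 528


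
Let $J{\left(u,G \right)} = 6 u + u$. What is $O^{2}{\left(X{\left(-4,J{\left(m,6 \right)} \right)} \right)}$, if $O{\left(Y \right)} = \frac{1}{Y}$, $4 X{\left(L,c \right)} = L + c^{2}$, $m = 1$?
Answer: $\frac{16}{2025} \approx 0.0079012$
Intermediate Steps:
$J{\left(u,G \right)} = 7 u$
$X{\left(L,c \right)} = \frac{L}{4} + \frac{c^{2}}{4}$ ($X{\left(L,c \right)} = \frac{L + c^{2}}{4} = \frac{L}{4} + \frac{c^{2}}{4}$)
$O^{2}{\left(X{\left(-4,J{\left(m,6 \right)} \right)} \right)} = \left(\frac{1}{\frac{1}{4} \left(-4\right) + \frac{\left(7 \cdot 1\right)^{2}}{4}}\right)^{2} = \left(\frac{1}{-1 + \frac{7^{2}}{4}}\right)^{2} = \left(\frac{1}{-1 + \frac{1}{4} \cdot 49}\right)^{2} = \left(\frac{1}{-1 + \frac{49}{4}}\right)^{2} = \left(\frac{1}{\frac{45}{4}}\right)^{2} = \left(\frac{4}{45}\right)^{2} = \frac{16}{2025}$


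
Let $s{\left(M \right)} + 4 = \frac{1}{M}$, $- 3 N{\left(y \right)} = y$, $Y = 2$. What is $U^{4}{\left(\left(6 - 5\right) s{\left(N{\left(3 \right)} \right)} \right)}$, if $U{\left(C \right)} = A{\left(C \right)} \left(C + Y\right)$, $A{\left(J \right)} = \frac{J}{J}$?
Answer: $81$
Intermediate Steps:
$N{\left(y \right)} = - \frac{y}{3}$
$s{\left(M \right)} = -4 + \frac{1}{M}$
$A{\left(J \right)} = 1$
$U{\left(C \right)} = 2 + C$ ($U{\left(C \right)} = 1 \left(C + 2\right) = 1 \left(2 + C\right) = 2 + C$)
$U^{4}{\left(\left(6 - 5\right) s{\left(N{\left(3 \right)} \right)} \right)} = \left(2 + \left(6 - 5\right) \left(-4 + \frac{1}{\left(- \frac{1}{3}\right) 3}\right)\right)^{4} = \left(2 + 1 \left(-4 + \frac{1}{-1}\right)\right)^{4} = \left(2 + 1 \left(-4 - 1\right)\right)^{4} = \left(2 + 1 \left(-5\right)\right)^{4} = \left(2 - 5\right)^{4} = \left(-3\right)^{4} = 81$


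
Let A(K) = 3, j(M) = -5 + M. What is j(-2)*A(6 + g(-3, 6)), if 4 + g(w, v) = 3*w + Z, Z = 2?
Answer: -21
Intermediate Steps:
g(w, v) = -2 + 3*w (g(w, v) = -4 + (3*w + 2) = -4 + (2 + 3*w) = -2 + 3*w)
j(-2)*A(6 + g(-3, 6)) = (-5 - 2)*3 = -7*3 = -21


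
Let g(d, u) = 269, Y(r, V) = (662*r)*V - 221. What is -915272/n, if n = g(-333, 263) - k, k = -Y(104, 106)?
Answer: -114409/912242 ≈ -0.12542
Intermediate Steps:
Y(r, V) = -221 + 662*V*r (Y(r, V) = 662*V*r - 221 = -221 + 662*V*r)
k = -7297667 (k = -(-221 + 662*106*104) = -(-221 + 7297888) = -1*7297667 = -7297667)
n = 7297936 (n = 269 - 1*(-7297667) = 269 + 7297667 = 7297936)
-915272/n = -915272/7297936 = -915272*1/7297936 = -114409/912242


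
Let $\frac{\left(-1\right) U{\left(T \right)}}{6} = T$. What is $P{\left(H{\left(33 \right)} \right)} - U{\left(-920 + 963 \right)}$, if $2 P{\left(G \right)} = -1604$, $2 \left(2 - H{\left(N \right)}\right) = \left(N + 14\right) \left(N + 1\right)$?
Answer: $-544$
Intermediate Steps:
$H{\left(N \right)} = 2 - \frac{\left(1 + N\right) \left(14 + N\right)}{2}$ ($H{\left(N \right)} = 2 - \frac{\left(N + 14\right) \left(N + 1\right)}{2} = 2 - \frac{\left(14 + N\right) \left(1 + N\right)}{2} = 2 - \frac{\left(1 + N\right) \left(14 + N\right)}{2}$)
$P{\left(G \right)} = -802$ ($P{\left(G \right)} = \frac{1}{2} \left(-1604\right) = -802$)
$U{\left(T \right)} = - 6 T$
$P{\left(H{\left(33 \right)} \right)} - U{\left(-920 + 963 \right)} = -802 - - 6 \left(-920 + 963\right) = -802 - \left(-6\right) 43 = -802 - -258 = -802 + 258 = -544$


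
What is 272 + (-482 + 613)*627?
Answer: 82409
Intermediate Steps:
272 + (-482 + 613)*627 = 272 + 131*627 = 272 + 82137 = 82409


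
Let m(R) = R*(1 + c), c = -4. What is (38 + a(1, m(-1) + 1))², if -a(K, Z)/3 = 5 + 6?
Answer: 25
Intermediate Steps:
m(R) = -3*R (m(R) = R*(1 - 4) = R*(-3) = -3*R)
a(K, Z) = -33 (a(K, Z) = -3*(5 + 6) = -3*11 = -33)
(38 + a(1, m(-1) + 1))² = (38 - 33)² = 5² = 25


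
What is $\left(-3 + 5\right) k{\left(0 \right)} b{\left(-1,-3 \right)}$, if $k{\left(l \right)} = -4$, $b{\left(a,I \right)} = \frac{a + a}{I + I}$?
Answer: $- \frac{8}{3} \approx -2.6667$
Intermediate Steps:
$b{\left(a,I \right)} = \frac{a}{I}$ ($b{\left(a,I \right)} = \frac{2 a}{2 I} = 2 a \frac{1}{2 I} = \frac{a}{I}$)
$\left(-3 + 5\right) k{\left(0 \right)} b{\left(-1,-3 \right)} = \left(-3 + 5\right) \left(-4\right) \left(- \frac{1}{-3}\right) = 2 \left(-4\right) \left(\left(-1\right) \left(- \frac{1}{3}\right)\right) = \left(-8\right) \frac{1}{3} = - \frac{8}{3}$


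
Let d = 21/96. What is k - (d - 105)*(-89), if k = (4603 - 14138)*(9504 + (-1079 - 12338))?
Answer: 1193636143/32 ≈ 3.7301e+7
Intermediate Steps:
d = 7/32 (d = 21*(1/96) = 7/32 ≈ 0.21875)
k = 37310455 (k = -9535*(9504 - 13417) = -9535*(-3913) = 37310455)
k - (d - 105)*(-89) = 37310455 - (7/32 - 105)*(-89) = 37310455 - (-3353)*(-89)/32 = 37310455 - 1*298417/32 = 37310455 - 298417/32 = 1193636143/32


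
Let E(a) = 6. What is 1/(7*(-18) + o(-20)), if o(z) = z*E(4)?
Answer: -1/246 ≈ -0.0040650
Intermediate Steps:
o(z) = 6*z (o(z) = z*6 = 6*z)
1/(7*(-18) + o(-20)) = 1/(7*(-18) + 6*(-20)) = 1/(-126 - 120) = 1/(-246) = -1/246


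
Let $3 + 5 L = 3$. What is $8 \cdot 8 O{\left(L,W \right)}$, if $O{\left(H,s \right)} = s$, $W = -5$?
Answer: $-320$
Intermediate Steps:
$L = 0$ ($L = - \frac{3}{5} + \frac{1}{5} \cdot 3 = - \frac{3}{5} + \frac{3}{5} = 0$)
$8 \cdot 8 O{\left(L,W \right)} = 8 \cdot 8 \left(-5\right) = 64 \left(-5\right) = -320$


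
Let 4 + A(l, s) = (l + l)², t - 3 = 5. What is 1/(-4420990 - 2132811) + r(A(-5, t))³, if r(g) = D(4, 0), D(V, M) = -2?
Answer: -52430409/6553801 ≈ -8.0000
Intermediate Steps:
t = 8 (t = 3 + 5 = 8)
A(l, s) = -4 + 4*l² (A(l, s) = -4 + (l + l)² = -4 + (2*l)² = -4 + 4*l²)
r(g) = -2
1/(-4420990 - 2132811) + r(A(-5, t))³ = 1/(-4420990 - 2132811) + (-2)³ = 1/(-6553801) - 8 = -1/6553801 - 8 = -52430409/6553801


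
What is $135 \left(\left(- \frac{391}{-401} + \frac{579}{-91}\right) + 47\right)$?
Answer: $\frac{204994665}{36491} \approx 5617.7$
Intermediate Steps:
$135 \left(\left(- \frac{391}{-401} + \frac{579}{-91}\right) + 47\right) = 135 \left(\left(\left(-391\right) \left(- \frac{1}{401}\right) + 579 \left(- \frac{1}{91}\right)\right) + 47\right) = 135 \left(\left(\frac{391}{401} - \frac{579}{91}\right) + 47\right) = 135 \left(- \frac{196598}{36491} + 47\right) = 135 \cdot \frac{1518479}{36491} = \frac{204994665}{36491}$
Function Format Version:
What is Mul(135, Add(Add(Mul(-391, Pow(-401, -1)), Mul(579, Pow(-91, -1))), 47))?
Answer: Rational(204994665, 36491) ≈ 5617.7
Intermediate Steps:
Mul(135, Add(Add(Mul(-391, Pow(-401, -1)), Mul(579, Pow(-91, -1))), 47)) = Mul(135, Add(Add(Mul(-391, Rational(-1, 401)), Mul(579, Rational(-1, 91))), 47)) = Mul(135, Add(Add(Rational(391, 401), Rational(-579, 91)), 47)) = Mul(135, Add(Rational(-196598, 36491), 47)) = Mul(135, Rational(1518479, 36491)) = Rational(204994665, 36491)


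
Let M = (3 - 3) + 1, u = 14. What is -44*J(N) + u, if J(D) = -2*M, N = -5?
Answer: 102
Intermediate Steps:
M = 1 (M = 0 + 1 = 1)
J(D) = -2 (J(D) = -2*1 = -2)
-44*J(N) + u = -44*(-2) + 14 = 88 + 14 = 102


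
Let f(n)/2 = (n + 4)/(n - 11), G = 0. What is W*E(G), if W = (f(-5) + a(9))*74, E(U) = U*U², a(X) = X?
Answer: 0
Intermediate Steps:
E(U) = U³
f(n) = 2*(4 + n)/(-11 + n) (f(n) = 2*((n + 4)/(n - 11)) = 2*((4 + n)/(-11 + n)) = 2*(4 + n)/(-11 + n))
W = 2701/4 (W = (2*(4 - 5)/(-11 - 5) + 9)*74 = (2*(-1)/(-16) + 9)*74 = (2*(-1/16)*(-1) + 9)*74 = (⅛ + 9)*74 = (73/8)*74 = 2701/4 ≈ 675.25)
W*E(G) = (2701/4)*0³ = (2701/4)*0 = 0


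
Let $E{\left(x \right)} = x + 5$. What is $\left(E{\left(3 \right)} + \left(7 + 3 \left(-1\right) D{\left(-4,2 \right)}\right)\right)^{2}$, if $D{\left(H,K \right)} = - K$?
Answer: $441$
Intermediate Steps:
$E{\left(x \right)} = 5 + x$
$\left(E{\left(3 \right)} + \left(7 + 3 \left(-1\right) D{\left(-4,2 \right)}\right)\right)^{2} = \left(\left(5 + 3\right) + \left(7 + 3 \left(-1\right) \left(\left(-1\right) 2\right)\right)\right)^{2} = \left(8 + \left(7 - -6\right)\right)^{2} = \left(8 + \left(7 + 6\right)\right)^{2} = \left(8 + 13\right)^{2} = 21^{2} = 441$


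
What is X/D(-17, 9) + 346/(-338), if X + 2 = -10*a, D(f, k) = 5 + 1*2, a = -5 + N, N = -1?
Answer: 8591/1183 ≈ 7.2620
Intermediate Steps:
a = -6 (a = -5 - 1 = -6)
D(f, k) = 7 (D(f, k) = 5 + 2 = 7)
X = 58 (X = -2 - 10*(-6) = -2 + 60 = 58)
X/D(-17, 9) + 346/(-338) = 58/7 + 346/(-338) = 58*(⅐) + 346*(-1/338) = 58/7 - 173/169 = 8591/1183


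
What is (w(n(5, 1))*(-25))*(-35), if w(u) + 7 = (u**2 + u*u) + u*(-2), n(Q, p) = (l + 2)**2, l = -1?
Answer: -6125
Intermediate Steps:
n(Q, p) = 1 (n(Q, p) = (-1 + 2)**2 = 1**2 = 1)
w(u) = -7 - 2*u + 2*u**2 (w(u) = -7 + ((u**2 + u*u) + u*(-2)) = -7 + ((u**2 + u**2) - 2*u) = -7 + (2*u**2 - 2*u) = -7 + (-2*u + 2*u**2) = -7 - 2*u + 2*u**2)
(w(n(5, 1))*(-25))*(-35) = ((-7 - 2*1 + 2*1**2)*(-25))*(-35) = ((-7 - 2 + 2*1)*(-25))*(-35) = ((-7 - 2 + 2)*(-25))*(-35) = -7*(-25)*(-35) = 175*(-35) = -6125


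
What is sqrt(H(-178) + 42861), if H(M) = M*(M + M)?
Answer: sqrt(106229) ≈ 325.93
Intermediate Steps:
H(M) = 2*M**2 (H(M) = M*(2*M) = 2*M**2)
sqrt(H(-178) + 42861) = sqrt(2*(-178)**2 + 42861) = sqrt(2*31684 + 42861) = sqrt(63368 + 42861) = sqrt(106229)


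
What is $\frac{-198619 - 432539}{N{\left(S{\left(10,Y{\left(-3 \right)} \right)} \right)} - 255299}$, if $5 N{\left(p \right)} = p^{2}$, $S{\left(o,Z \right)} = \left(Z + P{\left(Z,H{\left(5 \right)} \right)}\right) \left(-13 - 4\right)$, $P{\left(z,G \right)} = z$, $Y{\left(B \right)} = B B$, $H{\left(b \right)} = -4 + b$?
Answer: $\frac{3155790}{1182859} \approx 2.6679$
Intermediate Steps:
$Y{\left(B \right)} = B^{2}$
$S{\left(o,Z \right)} = - 34 Z$ ($S{\left(o,Z \right)} = \left(Z + Z\right) \left(-13 - 4\right) = 2 Z \left(-17\right) = - 34 Z$)
$N{\left(p \right)} = \frac{p^{2}}{5}$
$\frac{-198619 - 432539}{N{\left(S{\left(10,Y{\left(-3 \right)} \right)} \right)} - 255299} = \frac{-198619 - 432539}{\frac{\left(- 34 \left(-3\right)^{2}\right)^{2}}{5} - 255299} = - \frac{631158}{\frac{\left(\left(-34\right) 9\right)^{2}}{5} - 255299} = - \frac{631158}{\frac{\left(-306\right)^{2}}{5} - 255299} = - \frac{631158}{\frac{1}{5} \cdot 93636 - 255299} = - \frac{631158}{\frac{93636}{5} - 255299} = - \frac{631158}{- \frac{1182859}{5}} = \left(-631158\right) \left(- \frac{5}{1182859}\right) = \frac{3155790}{1182859}$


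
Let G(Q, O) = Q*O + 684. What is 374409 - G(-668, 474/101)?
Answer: 38062857/101 ≈ 3.7686e+5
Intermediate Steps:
G(Q, O) = 684 + O*Q (G(Q, O) = O*Q + 684 = 684 + O*Q)
374409 - G(-668, 474/101) = 374409 - (684 + (474/101)*(-668)) = 374409 - (684 - 316632/101) = 374409 - 1*(-247548/101) = 374409 + 247548/101 = 38062857/101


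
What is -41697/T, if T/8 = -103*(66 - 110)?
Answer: -41697/36256 ≈ -1.1501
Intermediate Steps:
T = 36256 (T = 8*(-103*(66 - 110)) = 8*(-103*(-44)) = 8*4532 = 36256)
-41697/T = -41697/36256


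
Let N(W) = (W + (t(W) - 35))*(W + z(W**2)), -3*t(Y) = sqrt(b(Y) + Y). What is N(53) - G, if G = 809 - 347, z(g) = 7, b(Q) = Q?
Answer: 618 - 20*sqrt(106) ≈ 412.09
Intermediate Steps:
t(Y) = -sqrt(2)*sqrt(Y)/3 (t(Y) = -sqrt(Y + Y)/3 = -sqrt(2)*sqrt(Y)/3)
N(W) = (7 + W)*(-35 + W - sqrt(2)*sqrt(W)/3) (N(W) = (W + (-sqrt(2)*sqrt(W)/3 - 35))*(W + 7) = (W + (-35 - sqrt(2)*sqrt(W)/3))*(7 + W) = (-35 + W - sqrt(2)*sqrt(W)/3)*(7 + W) = (7 + W)*(-35 + W - sqrt(2)*sqrt(W)/3))
G = 462
N(53) - G = (-245 + 53**2 - 28*53 - 7*sqrt(2)*sqrt(53)/3 - sqrt(2)*53**(3/2)/3) - 1*462 = (-245 + 2809 - 1484 - 7*sqrt(106)/3 - sqrt(2)*53*sqrt(53)/3) - 462 = (-245 + 2809 - 1484 - 7*sqrt(106)/3 - 53*sqrt(106)/3) - 462 = (1080 - 20*sqrt(106)) - 462 = 618 - 20*sqrt(106)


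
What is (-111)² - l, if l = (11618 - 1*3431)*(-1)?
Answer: 20508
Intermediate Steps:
l = -8187 (l = (11618 - 3431)*(-1) = 8187*(-1) = -8187)
(-111)² - l = (-111)² - 1*(-8187) = 12321 + 8187 = 20508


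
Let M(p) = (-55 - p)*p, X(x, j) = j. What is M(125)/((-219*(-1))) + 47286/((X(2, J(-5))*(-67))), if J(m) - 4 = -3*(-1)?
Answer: -6969378/34237 ≈ -203.56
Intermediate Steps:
J(m) = 7 (J(m) = 4 - 3*(-1) = 4 + 3 = 7)
M(p) = p*(-55 - p)
M(125)/((-219*(-1))) + 47286/((X(2, J(-5))*(-67))) = (-1*125*(55 + 125))/((-219*(-1))) + 47286/((7*(-67))) = -1*125*180/219 + 47286/(-469) = -22500*1/219 + 47286*(-1/469) = -7500/73 - 47286/469 = -6969378/34237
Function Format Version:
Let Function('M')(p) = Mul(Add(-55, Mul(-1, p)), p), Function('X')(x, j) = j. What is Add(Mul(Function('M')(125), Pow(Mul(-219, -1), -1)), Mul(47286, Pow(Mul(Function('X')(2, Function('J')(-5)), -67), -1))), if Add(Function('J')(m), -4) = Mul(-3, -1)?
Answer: Rational(-6969378, 34237) ≈ -203.56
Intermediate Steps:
Function('J')(m) = 7 (Function('J')(m) = Add(4, Mul(-3, -1)) = Add(4, 3) = 7)
Function('M')(p) = Mul(p, Add(-55, Mul(-1, p)))
Add(Mul(Function('M')(125), Pow(Mul(-219, -1), -1)), Mul(47286, Pow(Mul(Function('X')(2, Function('J')(-5)), -67), -1))) = Add(Mul(Mul(-1, 125, Add(55, 125)), Pow(Mul(-219, -1), -1)), Mul(47286, Pow(Mul(7, -67), -1))) = Add(Mul(Mul(-1, 125, 180), Pow(219, -1)), Mul(47286, Pow(-469, -1))) = Add(Mul(-22500, Rational(1, 219)), Mul(47286, Rational(-1, 469))) = Add(Rational(-7500, 73), Rational(-47286, 469)) = Rational(-6969378, 34237)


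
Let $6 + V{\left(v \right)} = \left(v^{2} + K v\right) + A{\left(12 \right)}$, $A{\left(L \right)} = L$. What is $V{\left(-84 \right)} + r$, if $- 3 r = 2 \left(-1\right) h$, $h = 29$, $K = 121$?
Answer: $- \frac{9248}{3} \approx -3082.7$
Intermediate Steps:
$V{\left(v \right)} = 6 + v^{2} + 121 v$ ($V{\left(v \right)} = -6 + \left(\left(v^{2} + 121 v\right) + 12\right) = -6 + \left(12 + v^{2} + 121 v\right) = 6 + v^{2} + 121 v$)
$r = \frac{58}{3}$ ($r = - \frac{2 \left(-1\right) 29}{3} = - \frac{\left(-2\right) 29}{3} = \left(- \frac{1}{3}\right) \left(-58\right) = \frac{58}{3} \approx 19.333$)
$V{\left(-84 \right)} + r = \left(6 + \left(-84\right)^{2} + 121 \left(-84\right)\right) + \frac{58}{3} = \left(6 + 7056 - 10164\right) + \frac{58}{3} = -3102 + \frac{58}{3} = - \frac{9248}{3}$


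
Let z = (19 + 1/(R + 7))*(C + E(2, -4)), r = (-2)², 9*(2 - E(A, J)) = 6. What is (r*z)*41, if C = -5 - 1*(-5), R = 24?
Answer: 387040/93 ≈ 4161.7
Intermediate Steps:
E(A, J) = 4/3 (E(A, J) = 2 - ⅑*6 = 2 - ⅔ = 4/3)
C = 0 (C = -5 + 5 = 0)
r = 4
z = 2360/93 (z = (19 + 1/(24 + 7))*(0 + 4/3) = (19 + 1/31)*(4/3) = (590/31)*(4/3) = 2360/93 ≈ 25.376)
(r*z)*41 = (4*(2360/93))*41 = (9440/93)*41 = 387040/93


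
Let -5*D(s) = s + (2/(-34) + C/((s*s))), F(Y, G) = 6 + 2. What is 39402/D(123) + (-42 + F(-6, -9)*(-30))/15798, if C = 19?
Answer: -133414524321541/83255283589 ≈ -1602.5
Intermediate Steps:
F(Y, G) = 8
D(s) = 1/85 - 19/(5*s²) - s/5 (D(s) = -(s + (2/(-34) + 19/((s*s))))/5 = -(s + (2*(-1/34) + 19/(s²)))/5 = -(s + (-1/17 + 19/s²))/5 = -(-1/17 + s + 19/s²)/5 = 1/85 - 19/(5*s²) - s/5)
39402/D(123) + (-42 + F(-6, -9)*(-30))/15798 = 39402/(1/85 - 19/5/123² - ⅕*123) + (-42 + 8*(-30))/15798 = 39402/(1/85 - 19/5*1/15129 - 123/5) + (-42 - 240)*(1/15798) = 39402/(1/85 - 19/75645 - 123/5) - 282*1/15798 = 39402/(-31619933/1285965) - 47/2633 = 39402*(-1285965/31619933) - 47/2633 = -50669592930/31619933 - 47/2633 = -133414524321541/83255283589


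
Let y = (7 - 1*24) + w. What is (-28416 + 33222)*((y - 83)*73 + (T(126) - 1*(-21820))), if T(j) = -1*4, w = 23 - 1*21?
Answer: 70465572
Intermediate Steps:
w = 2 (w = 23 - 21 = 2)
y = -15 (y = (7 - 1*24) + 2 = (7 - 24) + 2 = -17 + 2 = -15)
T(j) = -4
(-28416 + 33222)*((y - 83)*73 + (T(126) - 1*(-21820))) = (-28416 + 33222)*((-15 - 83)*73 + (-4 - 1*(-21820))) = 4806*(-98*73 + (-4 + 21820)) = 4806*(-7154 + 21816) = 4806*14662 = 70465572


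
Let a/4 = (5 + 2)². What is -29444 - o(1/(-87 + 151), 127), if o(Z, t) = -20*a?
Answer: -25524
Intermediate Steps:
a = 196 (a = 4*(5 + 2)² = 4*7² = 4*49 = 196)
o(Z, t) = -3920 (o(Z, t) = -20*196 = -3920)
-29444 - o(1/(-87 + 151), 127) = -29444 - 1*(-3920) = -29444 + 3920 = -25524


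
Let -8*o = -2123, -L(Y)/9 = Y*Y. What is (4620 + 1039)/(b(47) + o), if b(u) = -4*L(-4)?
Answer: 45272/6731 ≈ 6.7259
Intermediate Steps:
L(Y) = -9*Y**2 (L(Y) = -9*Y*Y = -9*Y**2)
o = 2123/8 (o = -1/8*(-2123) = 2123/8 ≈ 265.38)
b(u) = 576 (b(u) = -(-36)*(-4)**2 = -(-36)*16 = -4*(-144) = 576)
(4620 + 1039)/(b(47) + o) = (4620 + 1039)/(576 + 2123/8) = 5659/(6731/8) = 5659*(8/6731) = 45272/6731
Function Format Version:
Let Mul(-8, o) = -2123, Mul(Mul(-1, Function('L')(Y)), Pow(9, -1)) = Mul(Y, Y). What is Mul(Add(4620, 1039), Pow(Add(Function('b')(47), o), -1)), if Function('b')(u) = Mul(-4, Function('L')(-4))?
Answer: Rational(45272, 6731) ≈ 6.7259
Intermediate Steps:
Function('L')(Y) = Mul(-9, Pow(Y, 2)) (Function('L')(Y) = Mul(-9, Mul(Y, Y)) = Mul(-9, Pow(Y, 2)))
o = Rational(2123, 8) (o = Mul(Rational(-1, 8), -2123) = Rational(2123, 8) ≈ 265.38)
Function('b')(u) = 576 (Function('b')(u) = Mul(-4, Mul(-9, Pow(-4, 2))) = Mul(-4, Mul(-9, 16)) = Mul(-4, -144) = 576)
Mul(Add(4620, 1039), Pow(Add(Function('b')(47), o), -1)) = Mul(Add(4620, 1039), Pow(Add(576, Rational(2123, 8)), -1)) = Mul(5659, Pow(Rational(6731, 8), -1)) = Mul(5659, Rational(8, 6731)) = Rational(45272, 6731)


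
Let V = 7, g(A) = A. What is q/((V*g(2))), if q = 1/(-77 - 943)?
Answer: -1/14280 ≈ -7.0028e-5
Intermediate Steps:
q = -1/1020 (q = 1/(-1020) = -1/1020 ≈ -0.00098039)
q/((V*g(2))) = -1/(1020*(7*2)) = -1/1020/14 = -1/1020*1/14 = -1/14280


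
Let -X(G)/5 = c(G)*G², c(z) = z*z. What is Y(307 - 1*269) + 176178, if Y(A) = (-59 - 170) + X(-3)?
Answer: 175544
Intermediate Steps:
c(z) = z²
X(G) = -5*G⁴ (X(G) = -5*G²*G² = -5*G⁴)
Y(A) = -634 (Y(A) = (-59 - 170) - 5*(-3)⁴ = -229 - 5*81 = -229 - 405 = -634)
Y(307 - 1*269) + 176178 = -634 + 176178 = 175544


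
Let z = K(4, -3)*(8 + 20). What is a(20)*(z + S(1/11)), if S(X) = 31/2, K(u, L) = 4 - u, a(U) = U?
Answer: 310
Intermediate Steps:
S(X) = 31/2 (S(X) = 31*(1/2) = 31/2)
z = 0 (z = (4 - 1*4)*(8 + 20) = (4 - 4)*28 = 0*28 = 0)
a(20)*(z + S(1/11)) = 20*(0 + 31/2) = 20*(31/2) = 310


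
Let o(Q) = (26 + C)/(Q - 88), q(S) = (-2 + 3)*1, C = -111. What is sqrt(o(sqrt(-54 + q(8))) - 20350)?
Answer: sqrt(5)*sqrt((358143 - 4070*I*sqrt(53))/(-88 + I*sqrt(53))) ≈ 0.00027818 + 142.65*I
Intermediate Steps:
q(S) = 1 (q(S) = 1*1 = 1)
o(Q) = -85/(-88 + Q) (o(Q) = (26 - 111)/(Q - 88) = -85/(-88 + Q))
sqrt(o(sqrt(-54 + q(8))) - 20350) = sqrt(-85/(-88 + sqrt(-54 + 1)) - 20350) = sqrt(-85/(-88 + sqrt(-53)) - 20350) = sqrt(-85/(-88 + I*sqrt(53)) - 20350) = sqrt(-20350 - 85/(-88 + I*sqrt(53)))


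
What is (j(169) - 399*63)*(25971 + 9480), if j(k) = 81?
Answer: -888260256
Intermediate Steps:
(j(169) - 399*63)*(25971 + 9480) = (81 - 399*63)*(25971 + 9480) = (81 - 25137)*35451 = -25056*35451 = -888260256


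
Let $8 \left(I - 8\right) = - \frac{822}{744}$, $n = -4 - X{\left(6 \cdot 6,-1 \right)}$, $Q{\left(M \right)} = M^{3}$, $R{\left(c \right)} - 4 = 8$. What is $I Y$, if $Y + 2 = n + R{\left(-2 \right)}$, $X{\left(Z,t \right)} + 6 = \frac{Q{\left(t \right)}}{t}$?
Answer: $\frac{85789}{992} \approx 86.481$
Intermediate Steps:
$R{\left(c \right)} = 12$ ($R{\left(c \right)} = 4 + 8 = 12$)
$X{\left(Z,t \right)} = -6 + t^{2}$ ($X{\left(Z,t \right)} = -6 + \frac{t^{3}}{t} = -6 + t^{2}$)
$n = 1$ ($n = -4 - \left(-6 + \left(-1\right)^{2}\right) = -4 - \left(-6 + 1\right) = -4 - -5 = -4 + 5 = 1$)
$I = \frac{7799}{992}$ ($I = 8 + \frac{\left(-822\right) \frac{1}{744}}{8} = 8 + \frac{1}{8} \left(- \frac{137}{124}\right) = 8 - \frac{137}{992} = \frac{7799}{992} \approx 7.8619$)
$Y = 11$ ($Y = -2 + \left(1 + 12\right) = -2 + 13 = 11$)
$I Y = \frac{7799}{992} \cdot 11 = \frac{85789}{992}$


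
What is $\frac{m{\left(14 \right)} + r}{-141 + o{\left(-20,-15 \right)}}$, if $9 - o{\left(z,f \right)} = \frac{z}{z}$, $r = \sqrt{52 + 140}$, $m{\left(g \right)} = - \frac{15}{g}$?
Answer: $\frac{15}{1862} - \frac{8 \sqrt{3}}{133} \approx -0.096128$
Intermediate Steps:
$r = 8 \sqrt{3}$ ($r = \sqrt{192} = 8 \sqrt{3} \approx 13.856$)
$o{\left(z,f \right)} = 8$ ($o{\left(z,f \right)} = 9 - \frac{z}{z} = 9 - 1 = 8$)
$\frac{m{\left(14 \right)} + r}{-141 + o{\left(-20,-15 \right)}} = \frac{- \frac{15}{14} + 8 \sqrt{3}}{-141 + 8} = \frac{\left(-15\right) \frac{1}{14} + 8 \sqrt{3}}{-133} = \left(- \frac{15}{14} + 8 \sqrt{3}\right) \left(- \frac{1}{133}\right) = \frac{15}{1862} - \frac{8 \sqrt{3}}{133}$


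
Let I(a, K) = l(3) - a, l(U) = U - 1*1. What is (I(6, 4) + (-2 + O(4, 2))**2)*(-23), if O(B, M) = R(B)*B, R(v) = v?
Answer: -4416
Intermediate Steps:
l(U) = -1 + U (l(U) = U - 1 = -1 + U)
I(a, K) = 2 - a (I(a, K) = (-1 + 3) - a = 2 - a)
O(B, M) = B**2 (O(B, M) = B*B = B**2)
(I(6, 4) + (-2 + O(4, 2))**2)*(-23) = ((2 - 1*6) + (-2 + 4**2)**2)*(-23) = ((2 - 6) + (-2 + 16)**2)*(-23) = (-4 + 14**2)*(-23) = (-4 + 196)*(-23) = 192*(-23) = -4416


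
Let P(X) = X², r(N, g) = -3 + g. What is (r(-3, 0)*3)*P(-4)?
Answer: -144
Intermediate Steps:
(r(-3, 0)*3)*P(-4) = ((-3 + 0)*3)*(-4)² = -3*3*16 = -9*16 = -144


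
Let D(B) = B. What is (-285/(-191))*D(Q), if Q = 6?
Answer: 1710/191 ≈ 8.9529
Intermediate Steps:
(-285/(-191))*D(Q) = -285/(-191)*6 = -285*(-1/191)*6 = (285/191)*6 = 1710/191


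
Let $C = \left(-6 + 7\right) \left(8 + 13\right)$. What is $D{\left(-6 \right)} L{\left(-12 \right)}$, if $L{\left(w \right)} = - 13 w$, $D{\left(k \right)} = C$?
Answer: $3276$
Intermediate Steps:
$C = 21$ ($C = 1 \cdot 21 = 21$)
$D{\left(k \right)} = 21$
$D{\left(-6 \right)} L{\left(-12 \right)} = 21 \left(\left(-13\right) \left(-12\right)\right) = 21 \cdot 156 = 3276$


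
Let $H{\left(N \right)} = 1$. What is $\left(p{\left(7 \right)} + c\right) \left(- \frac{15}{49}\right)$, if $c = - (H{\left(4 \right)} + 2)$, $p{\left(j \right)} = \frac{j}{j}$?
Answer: $\frac{30}{49} \approx 0.61224$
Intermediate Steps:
$p{\left(j \right)} = 1$
$c = -3$ ($c = - (1 + 2) = \left(-1\right) 3 = -3$)
$\left(p{\left(7 \right)} + c\right) \left(- \frac{15}{49}\right) = \left(1 - 3\right) \left(- \frac{15}{49}\right) = - 2 \left(\left(-15\right) \frac{1}{49}\right) = \left(-2\right) \left(- \frac{15}{49}\right) = \frac{30}{49}$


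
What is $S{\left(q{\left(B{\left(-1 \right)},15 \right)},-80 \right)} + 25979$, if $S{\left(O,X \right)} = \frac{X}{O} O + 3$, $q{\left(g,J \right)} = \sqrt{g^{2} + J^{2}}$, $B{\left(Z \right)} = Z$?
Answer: $25902$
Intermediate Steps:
$q{\left(g,J \right)} = \sqrt{J^{2} + g^{2}}$
$S{\left(O,X \right)} = 3 + X$ ($S{\left(O,X \right)} = X + 3 = 3 + X$)
$S{\left(q{\left(B{\left(-1 \right)},15 \right)},-80 \right)} + 25979 = \left(3 - 80\right) + 25979 = -77 + 25979 = 25902$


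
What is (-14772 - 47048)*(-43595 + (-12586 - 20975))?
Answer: 4769783920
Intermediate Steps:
(-14772 - 47048)*(-43595 + (-12586 - 20975)) = -61820*(-43595 - 33561) = -61820*(-77156) = 4769783920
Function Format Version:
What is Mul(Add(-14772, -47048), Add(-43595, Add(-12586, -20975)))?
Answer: 4769783920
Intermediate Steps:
Mul(Add(-14772, -47048), Add(-43595, Add(-12586, -20975))) = Mul(-61820, Add(-43595, -33561)) = Mul(-61820, -77156) = 4769783920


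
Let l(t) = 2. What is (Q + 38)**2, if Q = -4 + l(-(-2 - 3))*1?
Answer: 1296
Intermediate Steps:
Q = -2 (Q = -4 + 2*1 = -4 + 2 = -2)
(Q + 38)**2 = (-2 + 38)**2 = 36**2 = 1296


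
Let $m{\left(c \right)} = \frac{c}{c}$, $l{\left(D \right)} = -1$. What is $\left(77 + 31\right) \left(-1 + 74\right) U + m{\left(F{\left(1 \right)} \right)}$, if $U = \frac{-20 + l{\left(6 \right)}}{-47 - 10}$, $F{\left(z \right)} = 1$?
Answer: $\frac{55207}{19} \approx 2905.6$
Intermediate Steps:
$m{\left(c \right)} = 1$
$U = \frac{7}{19}$ ($U = \frac{-20 - 1}{-47 - 10} = - \frac{21}{-57} = \left(-21\right) \left(- \frac{1}{57}\right) = \frac{7}{19} \approx 0.36842$)
$\left(77 + 31\right) \left(-1 + 74\right) U + m{\left(F{\left(1 \right)} \right)} = \left(77 + 31\right) \left(-1 + 74\right) \frac{7}{19} + 1 = 108 \cdot 73 \cdot \frac{7}{19} + 1 = 7884 \cdot \frac{7}{19} + 1 = \frac{55188}{19} + 1 = \frac{55207}{19}$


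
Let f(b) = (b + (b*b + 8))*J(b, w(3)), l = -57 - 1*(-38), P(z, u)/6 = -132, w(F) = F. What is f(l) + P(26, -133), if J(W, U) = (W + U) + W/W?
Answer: -6042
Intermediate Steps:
P(z, u) = -792 (P(z, u) = 6*(-132) = -792)
J(W, U) = 1 + U + W (J(W, U) = (U + W) + 1 = 1 + U + W)
l = -19 (l = -57 + 38 = -19)
f(b) = (4 + b)*(8 + b + b**2) (f(b) = (b + (b*b + 8))*(1 + 3 + b) = (b + (b**2 + 8))*(4 + b) = (b + (8 + b**2))*(4 + b) = (8 + b + b**2)*(4 + b) = (4 + b)*(8 + b + b**2))
f(l) + P(26, -133) = (4 - 19)*(8 - 19 + (-19)**2) - 792 = -15*(8 - 19 + 361) - 792 = -15*350 - 792 = -5250 - 792 = -6042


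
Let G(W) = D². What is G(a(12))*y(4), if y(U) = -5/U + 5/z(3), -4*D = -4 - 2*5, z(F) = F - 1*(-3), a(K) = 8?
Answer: -245/48 ≈ -5.1042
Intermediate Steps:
z(F) = 3 + F (z(F) = F + 3 = 3 + F)
D = 7/2 (D = -(-4 - 2*5)/4 = -(-4 - 10)/4 = -¼*(-14) = 7/2 ≈ 3.5000)
y(U) = ⅚ - 5/U (y(U) = -5/U + 5/(3 + 3) = -5/U + 5/6 = -5/U + 5*(⅙) = -5/U + ⅚ = ⅚ - 5/U)
G(W) = 49/4 (G(W) = (7/2)² = 49/4)
G(a(12))*y(4) = 49*(⅚ - 5/4)/4 = (49/4)*(-5/12) = -245/48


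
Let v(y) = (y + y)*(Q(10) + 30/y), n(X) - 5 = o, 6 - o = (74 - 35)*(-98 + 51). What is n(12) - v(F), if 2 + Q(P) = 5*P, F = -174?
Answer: 18488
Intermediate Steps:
Q(P) = -2 + 5*P
o = 1839 (o = 6 - (74 - 35)*(-98 + 51) = 6 - 39*(-47) = 6 - 1*(-1833) = 6 + 1833 = 1839)
n(X) = 1844 (n(X) = 5 + 1839 = 1844)
v(y) = 2*y*(48 + 30/y) (v(y) = (y + y)*((-2 + 5*10) + 30/y) = (2*y)*((-2 + 50) + 30/y) = (2*y)*(48 + 30/y) = 2*y*(48 + 30/y))
n(12) - v(F) = 1844 - (60 + 96*(-174)) = 1844 - (60 - 16704) = 1844 - 1*(-16644) = 1844 + 16644 = 18488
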